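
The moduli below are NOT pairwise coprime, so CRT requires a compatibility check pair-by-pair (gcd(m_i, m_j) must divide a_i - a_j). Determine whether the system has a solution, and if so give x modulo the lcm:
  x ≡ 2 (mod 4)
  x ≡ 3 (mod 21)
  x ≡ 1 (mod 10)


Moduli 4, 21, 10 are not pairwise coprime, so CRT works modulo lcm(m_i) when all pairwise compatibility conditions hold.
Pairwise compatibility: gcd(m_i, m_j) must divide a_i - a_j for every pair.
Merge one congruence at a time:
  Start: x ≡ 2 (mod 4).
  Combine with x ≡ 3 (mod 21): gcd(4, 21) = 1; 3 - 2 = 1, which IS divisible by 1, so compatible.
    Write x = 2 + 4·t and substitute into x ≡ 3 (mod 21): 4·t ≡ 3 − 2 = 1 (mod 21).
    The inverse of 4 mod 21 is 16 (since 4·16 = 64 = 3·21 + 1), so t ≡ 16·1 = 16 ≡ 16 (mod 21).
    Then x = 2 + 4·16 = 66, valid modulo lcm(4, 21) = 84: x ≡ 66 (mod 84).
  Combine with x ≡ 1 (mod 10): gcd(84, 10) = 2, and 1 - 66 = -65 is NOT divisible by 2.
    ⇒ system is inconsistent (no integer solution).

No solution (the system is inconsistent).


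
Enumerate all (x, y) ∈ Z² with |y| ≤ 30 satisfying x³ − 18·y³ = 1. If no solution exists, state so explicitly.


The equation is x³ - 18y³ = 1. For fixed y, x³ = 18·y³ + 1, so a solution requires the RHS to be a perfect cube.
Strategy: iterate y from -30 to 30, compute RHS = 18·y³ + 1, and check whether it is a (positive or negative) perfect cube.
Check small values of y:
  y = 0: RHS = 1 = (1)³ ⇒ x = 1 works.
  y = 1: RHS = 19 is not a perfect cube.
  y = -1: RHS = -17 is not a perfect cube.
  y = 2: RHS = 145 is not a perfect cube.
  y = -2: RHS = -143 is not a perfect cube.
  y = 3: RHS = 487 is not a perfect cube.
  y = -3: RHS = -485 is not a perfect cube.
Continuing the search up to |y| = 30 finds no further solutions beyond those listed.
Collected solutions: (1, 0).

Solutions (with |y| ≤ 30): (1, 0).


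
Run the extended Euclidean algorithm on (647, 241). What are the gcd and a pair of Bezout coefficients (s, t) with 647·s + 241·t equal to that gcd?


Euclidean algorithm on (647, 241) — divide until remainder is 0:
  647 = 2 · 241 + 165
  241 = 1 · 165 + 76
  165 = 2 · 76 + 13
  76 = 5 · 13 + 11
  13 = 1 · 11 + 2
  11 = 5 · 2 + 1
  2 = 2 · 1 + 0
gcd(647, 241) = 1.
Track Bezout coefficients alongside the remainders: start with r₀ = 647 = a·1 + b·0 (s = 1, t = 0) and r₁ = 241 = a·0 + b·1 (s = 0, t = 1); each new remainder r_{k+1} = r_{k-1} − q_k·r_k inherits s_{k+1} = s_{k-1} − q_k·s_k, t_{k+1} = t_{k-1} − q_k·t_k, so r_k = a·s_k + b·t_k at every step:
  q = 2: r = 165, s = 1 − 2·0 = 1, t = 0 − 2·1 = -2  (check: 647·1 + 241·(-2) = 165)
  q = 1: r = 76, s = 0 − 1·1 = -1, t = 1 − 1·(-2) = 3  (check: 647·(-1) + 241·3 = 76)
  q = 2: r = 13, s = 1 − 2·(-1) = 3, t = -2 − 2·3 = -8  (check: 647·3 + 241·(-8) = 13)
  q = 5: r = 11, s = -1 − 5·3 = -16, t = 3 − 5·(-8) = 43  (check: 647·(-16) + 241·43 = 11)
  q = 1: r = 2, s = 3 − 1·(-16) = 19, t = -8 − 1·43 = -51  (check: 647·19 + 241·(-51) = 2)
  q = 5: r = 1, s = -16 − 5·19 = -111, t = 43 − 5·(-51) = 298  (check: 647·(-111) + 241·298 = 1)
The row with r = 1 (the gcd) gives the Bezout coefficients s = -111, t = 298.
Result: 647 · (-111) + 241 · (298) = 1.

gcd(647, 241) = 1; s = -111, t = 298 (check: 647·(-111) + 241·298 = 1).


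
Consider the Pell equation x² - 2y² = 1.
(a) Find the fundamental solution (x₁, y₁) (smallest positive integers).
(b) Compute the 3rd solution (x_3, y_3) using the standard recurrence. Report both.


Step 1: Find the fundamental solution (x₁, y₁) of x² - 2y² = 1.
  Expand √2 as a continued fraction. a₀ = ⌊√2⌋ = 1; iterate m_{k+1} = d_k·a_k − m_k, d_{k+1} = (2 − m_{k+1}²)/d_k, a_{k+1} = ⌊(a₀ + m_{k+1})/d_{k+1}⌋ (starting m₀ = 0, d₀ = 1), with convergents p_k = a_k·p_{k-1} + p_{k-2}, q_k = a_k·q_{k-1} + q_{k-2} (p₋₁ = 1, q₋₁ = 0):
  k = 0: a₀ = 1; p₀/q₀ = 1/1; p₀² − 2·q₀² = 1 − 2 = -1.
  k = 1: m = 1, d = 1, a = ⌊(1 + 1)/1⌋ = 2; p/q = (2·1 + 1)/(2·1 + 0) = 3/2; p² − 2·q² = 9 − 8 = 1.
  The first convergent with p² − 2·q² = 1 gives the fundamental solution (x₁, y₁) = (3, 2).
Step 2: Apply the recurrence (x_{n+1}, y_{n+1}) = (x₁x_n + 2y₁y_n, x₁y_n + y₁x_n) repeatedly.
  From (x_1, y_1) = (3, 2): x_2 = 3·3 + 2·2·2 = 17; y_2 = 3·2 + 2·3 = 12.
  From (x_2, y_2) = (17, 12): x_3 = 3·17 + 2·2·12 = 99; y_3 = 3·12 + 2·17 = 70.
Step 3: Verify x_3² - 2·y_3² = 9801 - 9800 = 1 (should be 1). ✓

(x_1, y_1) = (3, 2); (x_3, y_3) = (99, 70).


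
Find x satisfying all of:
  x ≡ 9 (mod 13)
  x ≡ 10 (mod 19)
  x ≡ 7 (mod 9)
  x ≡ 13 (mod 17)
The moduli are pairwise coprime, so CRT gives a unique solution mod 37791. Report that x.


Product of moduli M = 13 · 19 · 9 · 17 = 37791.
Merge one congruence at a time:
  Start: x ≡ 9 (mod 13).
  Combine with x ≡ 10 (mod 19); new modulus lcm = 247.
    Write x = 9 + 13·t and substitute into x ≡ 10 (mod 19): 13·t ≡ 10 − 9 = 1 (mod 19).
    The inverse of 13 mod 19 is 3 (since 13·3 = 39 = 2·19 + 1), so t ≡ 3·1 = 3 ≡ 3 (mod 19).
    Then x = 9 + 13·3 = 48, valid modulo lcm(13, 19) = 247: x ≡ 48 (mod 247).
  Combine with x ≡ 7 (mod 9); new modulus lcm = 2223.
    Write x = 48 + 247·t and substitute into x ≡ 7 (mod 9): 247·t ≡ 7 − 48 = -41 (mod 9).
    Reduce coefficients mod 9: 4·t ≡ 4 (mod 9).
    The inverse of 4 mod 9 is 7 (since 4·7 = 28 = 3·9 + 1), so t ≡ 7·4 = 28 ≡ 1 (mod 9).
    Then x = 48 + 247·1 = 295, valid modulo lcm(247, 9) = 2223: x ≡ 295 (mod 2223).
  Combine with x ≡ 13 (mod 17); new modulus lcm = 37791.
    Write x = 295 + 2223·t and substitute into x ≡ 13 (mod 17): 2223·t ≡ 13 − 295 = -282 (mod 17).
    Reduce coefficients mod 17: 13·t ≡ 7 (mod 17).
    The inverse of 13 mod 17 is 4 (since 13·4 = 52 = 3·17 + 1), so t ≡ 4·7 = 28 ≡ 11 (mod 17).
    Then x = 295 + 2223·11 = 24748, valid modulo lcm(2223, 17) = 37791: x ≡ 24748 (mod 37791).
Verify against each original: 24748 mod 13 = 9, 24748 mod 19 = 10, 24748 mod 9 = 7, 24748 mod 17 = 13.

x ≡ 24748 (mod 37791).


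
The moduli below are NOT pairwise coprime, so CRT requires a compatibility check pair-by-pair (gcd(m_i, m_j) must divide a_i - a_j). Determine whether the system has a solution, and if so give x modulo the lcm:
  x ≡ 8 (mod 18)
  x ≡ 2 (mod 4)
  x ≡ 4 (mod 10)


Moduli 18, 4, 10 are not pairwise coprime, so CRT works modulo lcm(m_i) when all pairwise compatibility conditions hold.
Pairwise compatibility: gcd(m_i, m_j) must divide a_i - a_j for every pair.
Merge one congruence at a time:
  Start: x ≡ 8 (mod 18).
  Combine with x ≡ 2 (mod 4): gcd(18, 4) = 2; 2 - 8 = -6, which IS divisible by 2, so compatible.
    Write x = 8 + 18·t and substitute into x ≡ 2 (mod 4): 18·t ≡ 2 − 8 = -6 (mod 4).
    Divide the congruence (and modulus) by g = 2: 9·t ≡ -3 (mod 2).
    Reduce coefficients mod 2: 1·t ≡ 1 (mod 2).
    So t ≡ 1 (mod 2).
    Then x = 8 + 18·1 = 26, valid modulo lcm(18, 4) = 36: x ≡ 26 (mod 36).
  Combine with x ≡ 4 (mod 10): gcd(36, 10) = 2; 4 - 26 = -22, which IS divisible by 2, so compatible.
    Write x = 26 + 36·t and substitute into x ≡ 4 (mod 10): 36·t ≡ 4 − 26 = -22 (mod 10).
    Divide the congruence (and modulus) by g = 2: 18·t ≡ -11 (mod 5).
    Reduce coefficients mod 5: 3·t ≡ 4 (mod 5).
    The inverse of 3 mod 5 is 2 (since 3·2 = 6 = 1·5 + 1), so t ≡ 2·4 = 8 ≡ 3 (mod 5).
    Then x = 26 + 36·3 = 134, valid modulo lcm(36, 10) = 180: x ≡ 134 (mod 180).
Verify: 134 mod 18 = 8, 134 mod 4 = 2, 134 mod 10 = 4.

x ≡ 134 (mod 180).


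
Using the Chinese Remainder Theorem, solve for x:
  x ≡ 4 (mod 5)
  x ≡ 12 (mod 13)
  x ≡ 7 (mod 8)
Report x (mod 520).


Moduli 5, 13, 8 are pairwise coprime; by CRT there is a unique solution modulo M = 5 · 13 · 8 = 520.
Solve pairwise, accumulating the modulus:
  Start with x ≡ 4 (mod 5).
  Combine with x ≡ 12 (mod 13): since gcd(5, 13) = 1, we get a unique residue mod 65.
    Write x = 4 + 5·t and substitute into x ≡ 12 (mod 13): 5·t ≡ 12 − 4 = 8 (mod 13).
    The inverse of 5 mod 13 is 8 (since 5·8 = 40 = 3·13 + 1), so t ≡ 8·8 = 64 ≡ 12 (mod 13).
    Then x = 4 + 5·12 = 64, valid modulo lcm(5, 13) = 65: x ≡ 64 (mod 65).
  Combine with x ≡ 7 (mod 8): since gcd(65, 8) = 1, we get a unique residue mod 520.
    Write x = 64 + 65·t and substitute into x ≡ 7 (mod 8): 65·t ≡ 7 − 64 = -57 (mod 8).
    Reduce coefficients mod 8: 1·t ≡ 7 (mod 8).
    So t ≡ 7 (mod 8).
    Then x = 64 + 65·7 = 519, valid modulo lcm(65, 8) = 520: x ≡ 519 (mod 520).
Verify: 519 mod 5 = 4 ✓, 519 mod 13 = 12 ✓, 519 mod 8 = 7 ✓.

x ≡ 519 (mod 520).


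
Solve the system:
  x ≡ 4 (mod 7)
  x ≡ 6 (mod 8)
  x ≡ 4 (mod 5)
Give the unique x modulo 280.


Moduli 7, 8, 5 are pairwise coprime; by CRT there is a unique solution modulo M = 7 · 8 · 5 = 280.
Solve pairwise, accumulating the modulus:
  Start with x ≡ 4 (mod 7).
  Combine with x ≡ 6 (mod 8): since gcd(7, 8) = 1, we get a unique residue mod 56.
    Write x = 4 + 7·t and substitute into x ≡ 6 (mod 8): 7·t ≡ 6 − 4 = 2 (mod 8).
    The inverse of 7 mod 8 is 7 (since 7·7 = 49 = 6·8 + 1), so t ≡ 7·2 = 14 ≡ 6 (mod 8).
    Then x = 4 + 7·6 = 46, valid modulo lcm(7, 8) = 56: x ≡ 46 (mod 56).
  Combine with x ≡ 4 (mod 5): since gcd(56, 5) = 1, we get a unique residue mod 280.
    Write x = 46 + 56·t and substitute into x ≡ 4 (mod 5): 56·t ≡ 4 − 46 = -42 (mod 5).
    Reduce coefficients mod 5: 1·t ≡ 3 (mod 5).
    So t ≡ 3 (mod 5).
    Then x = 46 + 56·3 = 214, valid modulo lcm(56, 5) = 280: x ≡ 214 (mod 280).
Verify: 214 mod 7 = 4 ✓, 214 mod 8 = 6 ✓, 214 mod 5 = 4 ✓.

x ≡ 214 (mod 280).


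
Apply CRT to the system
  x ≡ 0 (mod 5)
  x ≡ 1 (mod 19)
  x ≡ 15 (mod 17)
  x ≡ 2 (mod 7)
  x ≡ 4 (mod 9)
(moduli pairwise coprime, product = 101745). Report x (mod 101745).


Product of moduli M = 5 · 19 · 17 · 7 · 9 = 101745.
Merge one congruence at a time:
  Start: x ≡ 0 (mod 5).
  Combine with x ≡ 1 (mod 19); new modulus lcm = 95.
    Write x = 0 + 5·t and substitute into x ≡ 1 (mod 19): 5·t ≡ 1 − 0 = 1 (mod 19).
    The inverse of 5 mod 19 is 4 (since 5·4 = 20 = 1·19 + 1), so t ≡ 4·1 = 4 ≡ 4 (mod 19).
    Then x = 0 + 5·4 = 20, valid modulo lcm(5, 19) = 95: x ≡ 20 (mod 95).
  Combine with x ≡ 15 (mod 17); new modulus lcm = 1615.
    Write x = 20 + 95·t and substitute into x ≡ 15 (mod 17): 95·t ≡ 15 − 20 = -5 (mod 17).
    Reduce coefficients mod 17: 10·t ≡ 12 (mod 17).
    The inverse of 10 mod 17 is 12 (since 10·12 = 120 = 7·17 + 1), so t ≡ 12·12 = 144 ≡ 8 (mod 17).
    Then x = 20 + 95·8 = 780, valid modulo lcm(95, 17) = 1615: x ≡ 780 (mod 1615).
  Combine with x ≡ 2 (mod 7); new modulus lcm = 11305.
    Write x = 780 + 1615·t and substitute into x ≡ 2 (mod 7): 1615·t ≡ 2 − 780 = -778 (mod 7).
    Reduce coefficients mod 7: 5·t ≡ 6 (mod 7).
    The inverse of 5 mod 7 is 3 (since 5·3 = 15 = 2·7 + 1), so t ≡ 3·6 = 18 ≡ 4 (mod 7).
    Then x = 780 + 1615·4 = 7240, valid modulo lcm(1615, 7) = 11305: x ≡ 7240 (mod 11305).
  Combine with x ≡ 4 (mod 9); new modulus lcm = 101745.
    Write x = 7240 + 11305·t and substitute into x ≡ 4 (mod 9): 11305·t ≡ 4 − 7240 = -7236 (mod 9).
    Reduce coefficients mod 9: 1·t ≡ 0 (mod 9).
    So t ≡ 0 (mod 9).
    Then x = 7240 + 11305·0 = 7240, valid modulo lcm(11305, 9) = 101745: x ≡ 7240 (mod 101745).
Verify against each original: 7240 mod 5 = 0, 7240 mod 19 = 1, 7240 mod 17 = 15, 7240 mod 7 = 2, 7240 mod 9 = 4.

x ≡ 7240 (mod 101745).


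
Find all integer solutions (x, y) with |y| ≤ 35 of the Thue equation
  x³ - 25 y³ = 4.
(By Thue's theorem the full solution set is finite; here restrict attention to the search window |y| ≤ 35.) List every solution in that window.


The equation is x³ - 25y³ = 4. For fixed y, x³ = 25·y³ + 4, so a solution requires the RHS to be a perfect cube.
Strategy: iterate y from -35 to 35, compute RHS = 25·y³ + 4, and check whether it is a (positive or negative) perfect cube.
Check small values of y:
  y = 0: RHS = 4 is not a perfect cube.
  y = 1: RHS = 29 is not a perfect cube.
  y = -1: RHS = -21 is not a perfect cube.
  y = 2: RHS = 204 is not a perfect cube.
  y = -2: RHS = -196 is not a perfect cube.
  y = 3: RHS = 679 is not a perfect cube.
  y = -3: RHS = -671 is not a perfect cube.
Continuing the search up to |y| = 35 finds no solutions either.
No (x, y) in the scanned range satisfies the equation.

No integer solutions with |y| ≤ 35.


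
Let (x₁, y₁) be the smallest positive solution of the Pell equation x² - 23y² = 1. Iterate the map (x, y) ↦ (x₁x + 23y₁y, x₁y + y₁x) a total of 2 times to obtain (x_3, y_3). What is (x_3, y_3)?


Step 1: Find the fundamental solution (x₁, y₁) of x² - 23y² = 1.
  Expand √23 as a continued fraction. a₀ = ⌊√23⌋ = 4; iterate m_{k+1} = d_k·a_k − m_k, d_{k+1} = (23 − m_{k+1}²)/d_k, a_{k+1} = ⌊(a₀ + m_{k+1})/d_{k+1}⌋ (starting m₀ = 0, d₀ = 1), with convergents p_k = a_k·p_{k-1} + p_{k-2}, q_k = a_k·q_{k-1} + q_{k-2} (p₋₁ = 1, q₋₁ = 0):
  k = 0: a₀ = 4; p₀/q₀ = 4/1; p₀² − 23·q₀² = 16 − 23 = -7.
  k = 1: m = 4, d = 7, a = ⌊(4 + 4)/7⌋ = 1; p/q = (1·4 + 1)/(1·1 + 0) = 5/1; p² − 23·q² = 25 − 23 = 2.
  k = 2: m = 3, d = 2, a = ⌊(4 + 3)/2⌋ = 3; p/q = (3·5 + 4)/(3·1 + 1) = 19/4; p² − 23·q² = 361 − 368 = -7.
  k = 3: m = 3, d = 7, a = ⌊(4 + 3)/7⌋ = 1; p/q = (1·19 + 5)/(1·4 + 1) = 24/5; p² − 23·q² = 576 − 575 = 1.
  The first convergent with p² − 23·q² = 1 gives the fundamental solution (x₁, y₁) = (24, 5).
Step 2: Apply the recurrence (x_{n+1}, y_{n+1}) = (x₁x_n + 23y₁y_n, x₁y_n + y₁x_n) repeatedly.
  From (x_1, y_1) = (24, 5): x_2 = 24·24 + 23·5·5 = 1151; y_2 = 24·5 + 5·24 = 240.
  From (x_2, y_2) = (1151, 240): x_3 = 24·1151 + 23·5·240 = 55224; y_3 = 24·240 + 5·1151 = 11515.
Step 3: Verify x_3² - 23·y_3² = 3049690176 - 3049690175 = 1 (should be 1). ✓

(x_1, y_1) = (24, 5); (x_3, y_3) = (55224, 11515).


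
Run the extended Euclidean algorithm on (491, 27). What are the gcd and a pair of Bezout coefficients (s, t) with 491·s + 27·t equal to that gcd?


Euclidean algorithm on (491, 27) — divide until remainder is 0:
  491 = 18 · 27 + 5
  27 = 5 · 5 + 2
  5 = 2 · 2 + 1
  2 = 2 · 1 + 0
gcd(491, 27) = 1.
Track Bezout coefficients alongside the remainders: start with r₀ = 491 = a·1 + b·0 (s = 1, t = 0) and r₁ = 27 = a·0 + b·1 (s = 0, t = 1); each new remainder r_{k+1} = r_{k-1} − q_k·r_k inherits s_{k+1} = s_{k-1} − q_k·s_k, t_{k+1} = t_{k-1} − q_k·t_k, so r_k = a·s_k + b·t_k at every step:
  q = 18: r = 5, s = 1 − 18·0 = 1, t = 0 − 18·1 = -18  (check: 491·1 + 27·(-18) = 5)
  q = 5: r = 2, s = 0 − 5·1 = -5, t = 1 − 5·(-18) = 91  (check: 491·(-5) + 27·91 = 2)
  q = 2: r = 1, s = 1 − 2·(-5) = 11, t = -18 − 2·91 = -200  (check: 491·11 + 27·(-200) = 1)
The row with r = 1 (the gcd) gives the Bezout coefficients s = 11, t = -200.
Result: 491 · (11) + 27 · (-200) = 1.

gcd(491, 27) = 1; s = 11, t = -200 (check: 491·11 + 27·(-200) = 1).


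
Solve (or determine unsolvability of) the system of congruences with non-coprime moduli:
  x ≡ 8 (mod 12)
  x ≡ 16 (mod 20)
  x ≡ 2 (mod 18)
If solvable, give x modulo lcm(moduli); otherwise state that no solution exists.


Moduli 12, 20, 18 are not pairwise coprime, so CRT works modulo lcm(m_i) when all pairwise compatibility conditions hold.
Pairwise compatibility: gcd(m_i, m_j) must divide a_i - a_j for every pair.
Merge one congruence at a time:
  Start: x ≡ 8 (mod 12).
  Combine with x ≡ 16 (mod 20): gcd(12, 20) = 4; 16 - 8 = 8, which IS divisible by 4, so compatible.
    Write x = 8 + 12·t and substitute into x ≡ 16 (mod 20): 12·t ≡ 16 − 8 = 8 (mod 20).
    Divide the congruence (and modulus) by g = 4: 3·t ≡ 2 (mod 5).
    The inverse of 3 mod 5 is 2 (since 3·2 = 6 = 1·5 + 1), so t ≡ 2·2 = 4 ≡ 4 (mod 5).
    Then x = 8 + 12·4 = 56, valid modulo lcm(12, 20) = 60: x ≡ 56 (mod 60).
  Combine with x ≡ 2 (mod 18): gcd(60, 18) = 6; 2 - 56 = -54, which IS divisible by 6, so compatible.
    Write x = 56 + 60·t and substitute into x ≡ 2 (mod 18): 60·t ≡ 2 − 56 = -54 (mod 18).
    Divide the congruence (and modulus) by g = 6: 10·t ≡ -9 (mod 3).
    Reduce coefficients mod 3: 1·t ≡ 0 (mod 3).
    So t ≡ 0 (mod 3).
    Then x = 56 + 60·0 = 56, valid modulo lcm(60, 18) = 180: x ≡ 56 (mod 180).
Verify: 56 mod 12 = 8, 56 mod 20 = 16, 56 mod 18 = 2.

x ≡ 56 (mod 180).


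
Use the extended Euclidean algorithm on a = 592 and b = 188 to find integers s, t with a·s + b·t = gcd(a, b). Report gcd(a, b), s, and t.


Euclidean algorithm on (592, 188) — divide until remainder is 0:
  592 = 3 · 188 + 28
  188 = 6 · 28 + 20
  28 = 1 · 20 + 8
  20 = 2 · 8 + 4
  8 = 2 · 4 + 0
gcd(592, 188) = 4.
Track Bezout coefficients alongside the remainders: start with r₀ = 592 = a·1 + b·0 (s = 1, t = 0) and r₁ = 188 = a·0 + b·1 (s = 0, t = 1); each new remainder r_{k+1} = r_{k-1} − q_k·r_k inherits s_{k+1} = s_{k-1} − q_k·s_k, t_{k+1} = t_{k-1} − q_k·t_k, so r_k = a·s_k + b·t_k at every step:
  q = 3: r = 28, s = 1 − 3·0 = 1, t = 0 − 3·1 = -3  (check: 592·1 + 188·(-3) = 28)
  q = 6: r = 20, s = 0 − 6·1 = -6, t = 1 − 6·(-3) = 19  (check: 592·(-6) + 188·19 = 20)
  q = 1: r = 8, s = 1 − 1·(-6) = 7, t = -3 − 1·19 = -22  (check: 592·7 + 188·(-22) = 8)
  q = 2: r = 4, s = -6 − 2·7 = -20, t = 19 − 2·(-22) = 63  (check: 592·(-20) + 188·63 = 4)
The row with r = 4 (the gcd) gives the Bezout coefficients s = -20, t = 63.
Result: 592 · (-20) + 188 · (63) = 4.

gcd(592, 188) = 4; s = -20, t = 63 (check: 592·(-20) + 188·63 = 4).


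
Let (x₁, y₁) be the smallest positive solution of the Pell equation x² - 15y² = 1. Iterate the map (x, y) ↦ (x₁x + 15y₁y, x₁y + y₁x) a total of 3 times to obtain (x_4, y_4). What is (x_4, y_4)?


Step 1: Find the fundamental solution (x₁, y₁) of x² - 15y² = 1.
  Expand √15 as a continued fraction. a₀ = ⌊√15⌋ = 3; iterate m_{k+1} = d_k·a_k − m_k, d_{k+1} = (15 − m_{k+1}²)/d_k, a_{k+1} = ⌊(a₀ + m_{k+1})/d_{k+1}⌋ (starting m₀ = 0, d₀ = 1), with convergents p_k = a_k·p_{k-1} + p_{k-2}, q_k = a_k·q_{k-1} + q_{k-2} (p₋₁ = 1, q₋₁ = 0):
  k = 0: a₀ = 3; p₀/q₀ = 3/1; p₀² − 15·q₀² = 9 − 15 = -6.
  k = 1: m = 3, d = 6, a = ⌊(3 + 3)/6⌋ = 1; p/q = (1·3 + 1)/(1·1 + 0) = 4/1; p² − 15·q² = 16 − 15 = 1.
  The first convergent with p² − 15·q² = 1 gives the fundamental solution (x₁, y₁) = (4, 1).
Step 2: Apply the recurrence (x_{n+1}, y_{n+1}) = (x₁x_n + 15y₁y_n, x₁y_n + y₁x_n) repeatedly.
  From (x_1, y_1) = (4, 1): x_2 = 4·4 + 15·1·1 = 31; y_2 = 4·1 + 1·4 = 8.
  From (x_2, y_2) = (31, 8): x_3 = 4·31 + 15·1·8 = 244; y_3 = 4·8 + 1·31 = 63.
  From (x_3, y_3) = (244, 63): x_4 = 4·244 + 15·1·63 = 1921; y_4 = 4·63 + 1·244 = 496.
Step 3: Verify x_4² - 15·y_4² = 3690241 - 3690240 = 1 (should be 1). ✓

(x_1, y_1) = (4, 1); (x_4, y_4) = (1921, 496).


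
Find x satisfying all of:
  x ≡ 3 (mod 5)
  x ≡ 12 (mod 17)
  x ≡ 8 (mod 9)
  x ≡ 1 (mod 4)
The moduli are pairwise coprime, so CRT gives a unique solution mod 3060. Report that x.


Product of moduli M = 5 · 17 · 9 · 4 = 3060.
Merge one congruence at a time:
  Start: x ≡ 3 (mod 5).
  Combine with x ≡ 12 (mod 17); new modulus lcm = 85.
    Write x = 3 + 5·t and substitute into x ≡ 12 (mod 17): 5·t ≡ 12 − 3 = 9 (mod 17).
    The inverse of 5 mod 17 is 7 (since 5·7 = 35 = 2·17 + 1), so t ≡ 7·9 = 63 ≡ 12 (mod 17).
    Then x = 3 + 5·12 = 63, valid modulo lcm(5, 17) = 85: x ≡ 63 (mod 85).
  Combine with x ≡ 8 (mod 9); new modulus lcm = 765.
    Write x = 63 + 85·t and substitute into x ≡ 8 (mod 9): 85·t ≡ 8 − 63 = -55 (mod 9).
    Reduce coefficients mod 9: 4·t ≡ 8 (mod 9).
    The inverse of 4 mod 9 is 7 (since 4·7 = 28 = 3·9 + 1), so t ≡ 7·8 = 56 ≡ 2 (mod 9).
    Then x = 63 + 85·2 = 233, valid modulo lcm(85, 9) = 765: x ≡ 233 (mod 765).
  Combine with x ≡ 1 (mod 4); new modulus lcm = 3060.
    Write x = 233 + 765·t and substitute into x ≡ 1 (mod 4): 765·t ≡ 1 − 233 = -232 (mod 4).
    Reduce coefficients mod 4: 1·t ≡ 0 (mod 4).
    So t ≡ 0 (mod 4).
    Then x = 233 + 765·0 = 233, valid modulo lcm(765, 4) = 3060: x ≡ 233 (mod 3060).
Verify against each original: 233 mod 5 = 3, 233 mod 17 = 12, 233 mod 9 = 8, 233 mod 4 = 1.

x ≡ 233 (mod 3060).


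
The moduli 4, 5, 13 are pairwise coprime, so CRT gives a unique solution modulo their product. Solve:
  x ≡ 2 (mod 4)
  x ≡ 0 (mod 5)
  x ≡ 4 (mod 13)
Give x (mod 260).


Moduli 4, 5, 13 are pairwise coprime; by CRT there is a unique solution modulo M = 4 · 5 · 13 = 260.
Solve pairwise, accumulating the modulus:
  Start with x ≡ 2 (mod 4).
  Combine with x ≡ 0 (mod 5): since gcd(4, 5) = 1, we get a unique residue mod 20.
    Write x = 2 + 4·t and substitute into x ≡ 0 (mod 5): 4·t ≡ 0 − 2 = -2 (mod 5).
    Reduce coefficients mod 5: 4·t ≡ 3 (mod 5).
    The inverse of 4 mod 5 is 4 (since 4·4 = 16 = 3·5 + 1), so t ≡ 4·3 = 12 ≡ 2 (mod 5).
    Then x = 2 + 4·2 = 10, valid modulo lcm(4, 5) = 20: x ≡ 10 (mod 20).
  Combine with x ≡ 4 (mod 13): since gcd(20, 13) = 1, we get a unique residue mod 260.
    Write x = 10 + 20·t and substitute into x ≡ 4 (mod 13): 20·t ≡ 4 − 10 = -6 (mod 13).
    Reduce coefficients mod 13: 7·t ≡ 7 (mod 13).
    The inverse of 7 mod 13 is 2 (since 7·2 = 14 = 1·13 + 1), so t ≡ 2·7 = 14 ≡ 1 (mod 13).
    Then x = 10 + 20·1 = 30, valid modulo lcm(20, 13) = 260: x ≡ 30 (mod 260).
Verify: 30 mod 4 = 2 ✓, 30 mod 5 = 0 ✓, 30 mod 13 = 4 ✓.

x ≡ 30 (mod 260).


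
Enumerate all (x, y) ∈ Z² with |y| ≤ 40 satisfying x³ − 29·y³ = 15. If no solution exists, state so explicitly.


The equation is x³ - 29y³ = 15. For fixed y, x³ = 29·y³ + 15, so a solution requires the RHS to be a perfect cube.
Strategy: iterate y from -40 to 40, compute RHS = 29·y³ + 15, and check whether it is a (positive or negative) perfect cube.
Check small values of y:
  y = 0: RHS = 15 is not a perfect cube.
  y = 1: RHS = 44 is not a perfect cube.
  y = -1: RHS = -14 is not a perfect cube.
  y = 2: RHS = 247 is not a perfect cube.
  y = -2: RHS = -217 is not a perfect cube.
  y = 3: RHS = 798 is not a perfect cube.
  y = -3: RHS = -768 is not a perfect cube.
Continuing the search up to |y| = 40 finds no solutions either.
No (x, y) in the scanned range satisfies the equation.

No integer solutions with |y| ≤ 40.


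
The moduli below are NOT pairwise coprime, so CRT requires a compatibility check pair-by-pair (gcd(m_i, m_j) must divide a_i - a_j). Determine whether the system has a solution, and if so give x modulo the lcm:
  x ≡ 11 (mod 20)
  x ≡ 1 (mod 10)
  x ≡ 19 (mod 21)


Moduli 20, 10, 21 are not pairwise coprime, so CRT works modulo lcm(m_i) when all pairwise compatibility conditions hold.
Pairwise compatibility: gcd(m_i, m_j) must divide a_i - a_j for every pair.
Merge one congruence at a time:
  Start: x ≡ 11 (mod 20).
  Combine with x ≡ 1 (mod 10): gcd(20, 10) = 10; 1 - 11 = -10, which IS divisible by 10, so compatible.
    Write x = 11 + 20·t and substitute into x ≡ 1 (mod 10): 20·t ≡ 1 − 11 = -10 (mod 10).
    Divide the congruence (and modulus) by g = 10: 2·t ≡ -1 (mod 1).
    Modulo 1 every t works; take t = 0.
    Then x = 11 + 20·0 = 11, valid modulo lcm(20, 10) = 20: x ≡ 11 (mod 20).
  Combine with x ≡ 19 (mod 21): gcd(20, 21) = 1; 19 - 11 = 8, which IS divisible by 1, so compatible.
    Write x = 11 + 20·t and substitute into x ≡ 19 (mod 21): 20·t ≡ 19 − 11 = 8 (mod 21).
    The inverse of 20 mod 21 is 20 (since 20·20 = 400 = 19·21 + 1), so t ≡ 20·8 = 160 ≡ 13 (mod 21).
    Then x = 11 + 20·13 = 271, valid modulo lcm(20, 21) = 420: x ≡ 271 (mod 420).
Verify: 271 mod 20 = 11, 271 mod 10 = 1, 271 mod 21 = 19.

x ≡ 271 (mod 420).


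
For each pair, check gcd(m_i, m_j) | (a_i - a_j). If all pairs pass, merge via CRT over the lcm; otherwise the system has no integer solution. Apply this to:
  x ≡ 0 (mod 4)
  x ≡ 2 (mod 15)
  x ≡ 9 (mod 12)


Moduli 4, 15, 12 are not pairwise coprime, so CRT works modulo lcm(m_i) when all pairwise compatibility conditions hold.
Pairwise compatibility: gcd(m_i, m_j) must divide a_i - a_j for every pair.
Merge one congruence at a time:
  Start: x ≡ 0 (mod 4).
  Combine with x ≡ 2 (mod 15): gcd(4, 15) = 1; 2 - 0 = 2, which IS divisible by 1, so compatible.
    Write x = 0 + 4·t and substitute into x ≡ 2 (mod 15): 4·t ≡ 2 − 0 = 2 (mod 15).
    The inverse of 4 mod 15 is 4 (since 4·4 = 16 = 1·15 + 1), so t ≡ 4·2 = 8 ≡ 8 (mod 15).
    Then x = 0 + 4·8 = 32, valid modulo lcm(4, 15) = 60: x ≡ 32 (mod 60).
  Combine with x ≡ 9 (mod 12): gcd(60, 12) = 12, and 9 - 32 = -23 is NOT divisible by 12.
    ⇒ system is inconsistent (no integer solution).

No solution (the system is inconsistent).


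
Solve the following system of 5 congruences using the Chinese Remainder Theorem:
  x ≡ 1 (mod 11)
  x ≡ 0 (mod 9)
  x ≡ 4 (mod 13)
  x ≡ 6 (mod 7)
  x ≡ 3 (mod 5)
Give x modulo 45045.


Product of moduli M = 11 · 9 · 13 · 7 · 5 = 45045.
Merge one congruence at a time:
  Start: x ≡ 1 (mod 11).
  Combine with x ≡ 0 (mod 9); new modulus lcm = 99.
    Write x = 1 + 11·t and substitute into x ≡ 0 (mod 9): 11·t ≡ 0 − 1 = -1 (mod 9).
    Reduce coefficients mod 9: 2·t ≡ 8 (mod 9).
    The inverse of 2 mod 9 is 5 (since 2·5 = 10 = 1·9 + 1), so t ≡ 5·8 = 40 ≡ 4 (mod 9).
    Then x = 1 + 11·4 = 45, valid modulo lcm(11, 9) = 99: x ≡ 45 (mod 99).
  Combine with x ≡ 4 (mod 13); new modulus lcm = 1287.
    Write x = 45 + 99·t and substitute into x ≡ 4 (mod 13): 99·t ≡ 4 − 45 = -41 (mod 13).
    Reduce coefficients mod 13: 8·t ≡ 11 (mod 13).
    The inverse of 8 mod 13 is 5 (since 8·5 = 40 = 3·13 + 1), so t ≡ 5·11 = 55 ≡ 3 (mod 13).
    Then x = 45 + 99·3 = 342, valid modulo lcm(99, 13) = 1287: x ≡ 342 (mod 1287).
  Combine with x ≡ 6 (mod 7); new modulus lcm = 9009.
    Write x = 342 + 1287·t and substitute into x ≡ 6 (mod 7): 1287·t ≡ 6 − 342 = -336 (mod 7).
    Reduce coefficients mod 7: 6·t ≡ 0 (mod 7).
    The inverse of 6 mod 7 is 6 (since 6·6 = 36 = 5·7 + 1), so t ≡ 6·0 = 0 ≡ 0 (mod 7).
    Then x = 342 + 1287·0 = 342, valid modulo lcm(1287, 7) = 9009: x ≡ 342 (mod 9009).
  Combine with x ≡ 3 (mod 5); new modulus lcm = 45045.
    Write x = 342 + 9009·t and substitute into x ≡ 3 (mod 5): 9009·t ≡ 3 − 342 = -339 (mod 5).
    Reduce coefficients mod 5: 4·t ≡ 1 (mod 5).
    The inverse of 4 mod 5 is 4 (since 4·4 = 16 = 3·5 + 1), so t ≡ 4·1 = 4 ≡ 4 (mod 5).
    Then x = 342 + 9009·4 = 36378, valid modulo lcm(9009, 5) = 45045: x ≡ 36378 (mod 45045).
Verify against each original: 36378 mod 11 = 1, 36378 mod 9 = 0, 36378 mod 13 = 4, 36378 mod 7 = 6, 36378 mod 5 = 3.

x ≡ 36378 (mod 45045).


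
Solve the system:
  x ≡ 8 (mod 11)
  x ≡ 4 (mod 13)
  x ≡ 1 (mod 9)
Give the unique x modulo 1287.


Moduli 11, 13, 9 are pairwise coprime; by CRT there is a unique solution modulo M = 11 · 13 · 9 = 1287.
Solve pairwise, accumulating the modulus:
  Start with x ≡ 8 (mod 11).
  Combine with x ≡ 4 (mod 13): since gcd(11, 13) = 1, we get a unique residue mod 143.
    Write x = 8 + 11·t and substitute into x ≡ 4 (mod 13): 11·t ≡ 4 − 8 = -4 (mod 13).
    Reduce coefficients mod 13: 11·t ≡ 9 (mod 13).
    The inverse of 11 mod 13 is 6 (since 11·6 = 66 = 5·13 + 1), so t ≡ 6·9 = 54 ≡ 2 (mod 13).
    Then x = 8 + 11·2 = 30, valid modulo lcm(11, 13) = 143: x ≡ 30 (mod 143).
  Combine with x ≡ 1 (mod 9): since gcd(143, 9) = 1, we get a unique residue mod 1287.
    Write x = 30 + 143·t and substitute into x ≡ 1 (mod 9): 143·t ≡ 1 − 30 = -29 (mod 9).
    Reduce coefficients mod 9: 8·t ≡ 7 (mod 9).
    The inverse of 8 mod 9 is 8 (since 8·8 = 64 = 7·9 + 1), so t ≡ 8·7 = 56 ≡ 2 (mod 9).
    Then x = 30 + 143·2 = 316, valid modulo lcm(143, 9) = 1287: x ≡ 316 (mod 1287).
Verify: 316 mod 11 = 8 ✓, 316 mod 13 = 4 ✓, 316 mod 9 = 1 ✓.

x ≡ 316 (mod 1287).


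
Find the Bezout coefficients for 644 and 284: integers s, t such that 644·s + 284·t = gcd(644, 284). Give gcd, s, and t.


Euclidean algorithm on (644, 284) — divide until remainder is 0:
  644 = 2 · 284 + 76
  284 = 3 · 76 + 56
  76 = 1 · 56 + 20
  56 = 2 · 20 + 16
  20 = 1 · 16 + 4
  16 = 4 · 4 + 0
gcd(644, 284) = 4.
Track Bezout coefficients alongside the remainders: start with r₀ = 644 = a·1 + b·0 (s = 1, t = 0) and r₁ = 284 = a·0 + b·1 (s = 0, t = 1); each new remainder r_{k+1} = r_{k-1} − q_k·r_k inherits s_{k+1} = s_{k-1} − q_k·s_k, t_{k+1} = t_{k-1} − q_k·t_k, so r_k = a·s_k + b·t_k at every step:
  q = 2: r = 76, s = 1 − 2·0 = 1, t = 0 − 2·1 = -2  (check: 644·1 + 284·(-2) = 76)
  q = 3: r = 56, s = 0 − 3·1 = -3, t = 1 − 3·(-2) = 7  (check: 644·(-3) + 284·7 = 56)
  q = 1: r = 20, s = 1 − 1·(-3) = 4, t = -2 − 1·7 = -9  (check: 644·4 + 284·(-9) = 20)
  q = 2: r = 16, s = -3 − 2·4 = -11, t = 7 − 2·(-9) = 25  (check: 644·(-11) + 284·25 = 16)
  q = 1: r = 4, s = 4 − 1·(-11) = 15, t = -9 − 1·25 = -34  (check: 644·15 + 284·(-34) = 4)
The row with r = 4 (the gcd) gives the Bezout coefficients s = 15, t = -34.
Result: 644 · (15) + 284 · (-34) = 4.

gcd(644, 284) = 4; s = 15, t = -34 (check: 644·15 + 284·(-34) = 4).


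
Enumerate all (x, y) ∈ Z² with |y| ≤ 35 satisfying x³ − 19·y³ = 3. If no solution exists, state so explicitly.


The equation is x³ - 19y³ = 3. For fixed y, x³ = 19·y³ + 3, so a solution requires the RHS to be a perfect cube.
Strategy: iterate y from -35 to 35, compute RHS = 19·y³ + 3, and check whether it is a (positive or negative) perfect cube.
Check small values of y:
  y = 0: RHS = 3 is not a perfect cube.
  y = 1: RHS = 22 is not a perfect cube.
  y = -1: RHS = -16 is not a perfect cube.
  y = 2: RHS = 155 is not a perfect cube.
  y = -2: RHS = -149 is not a perfect cube.
  y = 3: RHS = 516 is not a perfect cube.
  y = -3: RHS = -510 is not a perfect cube.
Continuing the search up to |y| = 35 finds no solutions either.
No (x, y) in the scanned range satisfies the equation.

No integer solutions with |y| ≤ 35.


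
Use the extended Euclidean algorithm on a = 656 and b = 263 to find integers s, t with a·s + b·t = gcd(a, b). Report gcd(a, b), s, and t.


Euclidean algorithm on (656, 263) — divide until remainder is 0:
  656 = 2 · 263 + 130
  263 = 2 · 130 + 3
  130 = 43 · 3 + 1
  3 = 3 · 1 + 0
gcd(656, 263) = 1.
Track Bezout coefficients alongside the remainders: start with r₀ = 656 = a·1 + b·0 (s = 1, t = 0) and r₁ = 263 = a·0 + b·1 (s = 0, t = 1); each new remainder r_{k+1} = r_{k-1} − q_k·r_k inherits s_{k+1} = s_{k-1} − q_k·s_k, t_{k+1} = t_{k-1} − q_k·t_k, so r_k = a·s_k + b·t_k at every step:
  q = 2: r = 130, s = 1 − 2·0 = 1, t = 0 − 2·1 = -2  (check: 656·1 + 263·(-2) = 130)
  q = 2: r = 3, s = 0 − 2·1 = -2, t = 1 − 2·(-2) = 5  (check: 656·(-2) + 263·5 = 3)
  q = 43: r = 1, s = 1 − 43·(-2) = 87, t = -2 − 43·5 = -217  (check: 656·87 + 263·(-217) = 1)
The row with r = 1 (the gcd) gives the Bezout coefficients s = 87, t = -217.
Result: 656 · (87) + 263 · (-217) = 1.

gcd(656, 263) = 1; s = 87, t = -217 (check: 656·87 + 263·(-217) = 1).


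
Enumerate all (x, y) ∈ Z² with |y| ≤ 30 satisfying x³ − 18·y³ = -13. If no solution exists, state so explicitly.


The equation is x³ - 18y³ = -13. For fixed y, x³ = 18·y³ − 13, so a solution requires the RHS to be a perfect cube.
Strategy: iterate y from -30 to 30, compute RHS = 18·y³ − 13, and check whether it is a (positive or negative) perfect cube.
Check small values of y:
  y = 0: RHS = -13 is not a perfect cube.
  y = 1: RHS = 5 is not a perfect cube.
  y = -1: RHS = -31 is not a perfect cube.
  y = 2: RHS = 131 is not a perfect cube.
  y = -2: RHS = -157 is not a perfect cube.
  y = 3: RHS = 473 is not a perfect cube.
  y = -3: RHS = -499 is not a perfect cube.
Continuing the search up to |y| = 30 finds no solutions either.
No (x, y) in the scanned range satisfies the equation.

No integer solutions with |y| ≤ 30.


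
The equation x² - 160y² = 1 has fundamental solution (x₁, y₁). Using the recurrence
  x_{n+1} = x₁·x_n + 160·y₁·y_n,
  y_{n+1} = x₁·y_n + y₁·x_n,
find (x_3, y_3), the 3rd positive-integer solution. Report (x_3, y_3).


Step 1: Find the fundamental solution (x₁, y₁) of x² - 160y² = 1.
  Expand √160 as a continued fraction. a₀ = ⌊√160⌋ = 12; iterate m_{k+1} = d_k·a_k − m_k, d_{k+1} = (160 − m_{k+1}²)/d_k, a_{k+1} = ⌊(a₀ + m_{k+1})/d_{k+1}⌋ (starting m₀ = 0, d₀ = 1), with convergents p_k = a_k·p_{k-1} + p_{k-2}, q_k = a_k·q_{k-1} + q_{k-2} (p₋₁ = 1, q₋₁ = 0):
  k = 0: a₀ = 12; p₀/q₀ = 12/1; p₀² − 160·q₀² = 144 − 160 = -16.
  k = 1: m = 12, d = 16, a = ⌊(12 + 12)/16⌋ = 1; p/q = (1·12 + 1)/(1·1 + 0) = 13/1; p² − 160·q² = 169 − 160 = 9.
  k = 2: m = 4, d = 9, a = ⌊(12 + 4)/9⌋ = 1; p/q = (1·13 + 12)/(1·1 + 1) = 25/2; p² − 160·q² = 625 − 640 = -15.
  k = 3: m = 5, d = 15, a = ⌊(12 + 5)/15⌋ = 1; p/q = (1·25 + 13)/(1·2 + 1) = 38/3; p² − 160·q² = 1444 − 1440 = 4.
  k = 4: m = 10, d = 4, a = ⌊(12 + 10)/4⌋ = 5; p/q = (5·38 + 25)/(5·3 + 2) = 215/17; p² − 160·q² = 46225 − 46240 = -15.
  k = 5: m = 10, d = 15, a = ⌊(12 + 10)/15⌋ = 1; p/q = (1·215 + 38)/(1·17 + 3) = 253/20; p² − 160·q² = 64009 − 64000 = 9.
  k = 6: m = 5, d = 9, a = ⌊(12 + 5)/9⌋ = 1; p/q = (1·253 + 215)/(1·20 + 17) = 468/37; p² − 160·q² = 219024 − 219040 = -16.
  k = 7: m = 4, d = 16, a = ⌊(12 + 4)/16⌋ = 1; p/q = (1·468 + 253)/(1·37 + 20) = 721/57; p² − 160·q² = 519841 − 519840 = 1.
  The first convergent with p² − 160·q² = 1 gives the fundamental solution (x₁, y₁) = (721, 57).
Step 2: Apply the recurrence (x_{n+1}, y_{n+1}) = (x₁x_n + 160y₁y_n, x₁y_n + y₁x_n) repeatedly.
  From (x_1, y_1) = (721, 57): x_2 = 721·721 + 160·57·57 = 1039681; y_2 = 721·57 + 57·721 = 82194.
  From (x_2, y_2) = (1039681, 82194): x_3 = 721·1039681 + 160·57·82194 = 1499219281; y_3 = 721·82194 + 57·1039681 = 118523691.
Step 3: Verify x_3² - 160·y_3² = 2247658452522156961 - 2247658452522156960 = 1 (should be 1). ✓

(x_1, y_1) = (721, 57); (x_3, y_3) = (1499219281, 118523691).


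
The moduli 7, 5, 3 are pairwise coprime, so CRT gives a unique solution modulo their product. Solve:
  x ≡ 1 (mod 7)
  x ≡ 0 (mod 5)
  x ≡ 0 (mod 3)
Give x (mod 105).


Moduli 7, 5, 3 are pairwise coprime; by CRT there is a unique solution modulo M = 7 · 5 · 3 = 105.
Solve pairwise, accumulating the modulus:
  Start with x ≡ 1 (mod 7).
  Combine with x ≡ 0 (mod 5): since gcd(7, 5) = 1, we get a unique residue mod 35.
    Write x = 1 + 7·t and substitute into x ≡ 0 (mod 5): 7·t ≡ 0 − 1 = -1 (mod 5).
    Reduce coefficients mod 5: 2·t ≡ 4 (mod 5).
    The inverse of 2 mod 5 is 3 (since 2·3 = 6 = 1·5 + 1), so t ≡ 3·4 = 12 ≡ 2 (mod 5).
    Then x = 1 + 7·2 = 15, valid modulo lcm(7, 5) = 35: x ≡ 15 (mod 35).
  Combine with x ≡ 0 (mod 3): since gcd(35, 3) = 1, we get a unique residue mod 105.
    Write x = 15 + 35·t and substitute into x ≡ 0 (mod 3): 35·t ≡ 0 − 15 = -15 (mod 3).
    Reduce coefficients mod 3: 2·t ≡ 0 (mod 3).
    The inverse of 2 mod 3 is 2 (since 2·2 = 4 = 1·3 + 1), so t ≡ 2·0 = 0 ≡ 0 (mod 3).
    Then x = 15 + 35·0 = 15, valid modulo lcm(35, 3) = 105: x ≡ 15 (mod 105).
Verify: 15 mod 7 = 1 ✓, 15 mod 5 = 0 ✓, 15 mod 3 = 0 ✓.

x ≡ 15 (mod 105).


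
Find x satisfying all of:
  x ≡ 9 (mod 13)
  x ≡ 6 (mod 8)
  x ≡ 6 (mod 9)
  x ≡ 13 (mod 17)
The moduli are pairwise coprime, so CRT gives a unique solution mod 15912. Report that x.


Product of moduli M = 13 · 8 · 9 · 17 = 15912.
Merge one congruence at a time:
  Start: x ≡ 9 (mod 13).
  Combine with x ≡ 6 (mod 8); new modulus lcm = 104.
    Write x = 9 + 13·t and substitute into x ≡ 6 (mod 8): 13·t ≡ 6 − 9 = -3 (mod 8).
    Reduce coefficients mod 8: 5·t ≡ 5 (mod 8).
    The inverse of 5 mod 8 is 5 (since 5·5 = 25 = 3·8 + 1), so t ≡ 5·5 = 25 ≡ 1 (mod 8).
    Then x = 9 + 13·1 = 22, valid modulo lcm(13, 8) = 104: x ≡ 22 (mod 104).
  Combine with x ≡ 6 (mod 9); new modulus lcm = 936.
    Write x = 22 + 104·t and substitute into x ≡ 6 (mod 9): 104·t ≡ 6 − 22 = -16 (mod 9).
    Reduce coefficients mod 9: 5·t ≡ 2 (mod 9).
    The inverse of 5 mod 9 is 2 (since 5·2 = 10 = 1·9 + 1), so t ≡ 2·2 = 4 ≡ 4 (mod 9).
    Then x = 22 + 104·4 = 438, valid modulo lcm(104, 9) = 936: x ≡ 438 (mod 936).
  Combine with x ≡ 13 (mod 17); new modulus lcm = 15912.
    Write x = 438 + 936·t and substitute into x ≡ 13 (mod 17): 936·t ≡ 13 − 438 = -425 (mod 17).
    Reduce coefficients mod 17: 1·t ≡ 0 (mod 17).
    So t ≡ 0 (mod 17).
    Then x = 438 + 936·0 = 438, valid modulo lcm(936, 17) = 15912: x ≡ 438 (mod 15912).
Verify against each original: 438 mod 13 = 9, 438 mod 8 = 6, 438 mod 9 = 6, 438 mod 17 = 13.

x ≡ 438 (mod 15912).


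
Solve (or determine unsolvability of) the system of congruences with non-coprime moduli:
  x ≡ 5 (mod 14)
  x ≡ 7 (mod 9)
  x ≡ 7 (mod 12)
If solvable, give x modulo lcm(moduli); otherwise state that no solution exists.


Moduli 14, 9, 12 are not pairwise coprime, so CRT works modulo lcm(m_i) when all pairwise compatibility conditions hold.
Pairwise compatibility: gcd(m_i, m_j) must divide a_i - a_j for every pair.
Merge one congruence at a time:
  Start: x ≡ 5 (mod 14).
  Combine with x ≡ 7 (mod 9): gcd(14, 9) = 1; 7 - 5 = 2, which IS divisible by 1, so compatible.
    Write x = 5 + 14·t and substitute into x ≡ 7 (mod 9): 14·t ≡ 7 − 5 = 2 (mod 9).
    Reduce coefficients mod 9: 5·t ≡ 2 (mod 9).
    The inverse of 5 mod 9 is 2 (since 5·2 = 10 = 1·9 + 1), so t ≡ 2·2 = 4 ≡ 4 (mod 9).
    Then x = 5 + 14·4 = 61, valid modulo lcm(14, 9) = 126: x ≡ 61 (mod 126).
  Combine with x ≡ 7 (mod 12): gcd(126, 12) = 6; 7 - 61 = -54, which IS divisible by 6, so compatible.
    Write x = 61 + 126·t and substitute into x ≡ 7 (mod 12): 126·t ≡ 7 − 61 = -54 (mod 12).
    Divide the congruence (and modulus) by g = 6: 21·t ≡ -9 (mod 2).
    Reduce coefficients mod 2: 1·t ≡ 1 (mod 2).
    So t ≡ 1 (mod 2).
    Then x = 61 + 126·1 = 187, valid modulo lcm(126, 12) = 252: x ≡ 187 (mod 252).
Verify: 187 mod 14 = 5, 187 mod 9 = 7, 187 mod 12 = 7.

x ≡ 187 (mod 252).


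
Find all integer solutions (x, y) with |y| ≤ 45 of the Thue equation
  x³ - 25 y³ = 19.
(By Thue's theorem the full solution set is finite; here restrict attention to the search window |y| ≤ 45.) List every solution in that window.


The equation is x³ - 25y³ = 19. For fixed y, x³ = 25·y³ + 19, so a solution requires the RHS to be a perfect cube.
Strategy: iterate y from -45 to 45, compute RHS = 25·y³ + 19, and check whether it is a (positive or negative) perfect cube.
Check small values of y:
  y = 0: RHS = 19 is not a perfect cube.
  y = 1: RHS = 44 is not a perfect cube.
  y = -1: RHS = -6 is not a perfect cube.
  y = 2: RHS = 219 is not a perfect cube.
  y = -2: RHS = -181 is not a perfect cube.
  y = 3: RHS = 694 is not a perfect cube.
  y = -3: RHS = -656 is not a perfect cube.
Continuing the search up to |y| = 45 finds no solutions either.
No (x, y) in the scanned range satisfies the equation.

No integer solutions with |y| ≤ 45.


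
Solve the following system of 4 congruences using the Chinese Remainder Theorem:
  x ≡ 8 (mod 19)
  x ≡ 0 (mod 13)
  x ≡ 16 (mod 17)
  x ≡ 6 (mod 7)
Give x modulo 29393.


Product of moduli M = 19 · 13 · 17 · 7 = 29393.
Merge one congruence at a time:
  Start: x ≡ 8 (mod 19).
  Combine with x ≡ 0 (mod 13); new modulus lcm = 247.
    Write x = 8 + 19·t and substitute into x ≡ 0 (mod 13): 19·t ≡ 0 − 8 = -8 (mod 13).
    Reduce coefficients mod 13: 6·t ≡ 5 (mod 13).
    The inverse of 6 mod 13 is 11 (since 6·11 = 66 = 5·13 + 1), so t ≡ 11·5 = 55 ≡ 3 (mod 13).
    Then x = 8 + 19·3 = 65, valid modulo lcm(19, 13) = 247: x ≡ 65 (mod 247).
  Combine with x ≡ 16 (mod 17); new modulus lcm = 4199.
    Write x = 65 + 247·t and substitute into x ≡ 16 (mod 17): 247·t ≡ 16 − 65 = -49 (mod 17).
    Reduce coefficients mod 17: 9·t ≡ 2 (mod 17).
    The inverse of 9 mod 17 is 2 (since 9·2 = 18 = 1·17 + 1), so t ≡ 2·2 = 4 ≡ 4 (mod 17).
    Then x = 65 + 247·4 = 1053, valid modulo lcm(247, 17) = 4199: x ≡ 1053 (mod 4199).
  Combine with x ≡ 6 (mod 7); new modulus lcm = 29393.
    Write x = 1053 + 4199·t and substitute into x ≡ 6 (mod 7): 4199·t ≡ 6 − 1053 = -1047 (mod 7).
    Reduce coefficients mod 7: 6·t ≡ 3 (mod 7).
    The inverse of 6 mod 7 is 6 (since 6·6 = 36 = 5·7 + 1), so t ≡ 6·3 = 18 ≡ 4 (mod 7).
    Then x = 1053 + 4199·4 = 17849, valid modulo lcm(4199, 7) = 29393: x ≡ 17849 (mod 29393).
Verify against each original: 17849 mod 19 = 8, 17849 mod 13 = 0, 17849 mod 17 = 16, 17849 mod 7 = 6.

x ≡ 17849 (mod 29393).
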